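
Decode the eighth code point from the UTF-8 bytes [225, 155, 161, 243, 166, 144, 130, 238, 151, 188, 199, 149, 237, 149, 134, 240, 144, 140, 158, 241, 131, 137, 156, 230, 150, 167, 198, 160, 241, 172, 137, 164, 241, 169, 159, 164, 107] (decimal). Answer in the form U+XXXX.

Offset 0: leading byte 0xE1 = 11100001 → 3-byte char #1 = E1 9B A1.
Offset 3: leading byte 0xF3 = 11110011 → 4-byte char #2 = F3 A6 90 82.
Offset 7: leading byte 0xEE = 11101110 → 3-byte char #3 = EE 97 BC.
Offset 10: leading byte 0xC7 = 11000111 → 2-byte char #4 = C7 95.
Offset 12: leading byte 0xED = 11101101 → 3-byte char #5 = ED 95 86.
Offset 15: leading byte 0xF0 = 11110000 → 4-byte char #6 = F0 90 8C 9E.
Offset 19: leading byte 0xF1 = 11110001 → 4-byte char #7 = F1 83 89 9C.
Offset 23: leading byte 0xE6 = 11100110 → 3-byte char #8 = E6 96 A7.
Leading byte 0xE6 = 11100110 matches 1110xxxx → 3-byte sequence.
Byte 1: 0xE6 = 11100110, payload 0110 (4 bits).
Byte 2: 0x96 = 10010110 (10xxxxxx ✓), payload 010110.
Byte 3: 0xA7 = 10100111 (10xxxxxx ✓), payload 100111.
Concatenate: 0110010110100111 = 0x65A7 (16 bits → U+65A7).

U+65A7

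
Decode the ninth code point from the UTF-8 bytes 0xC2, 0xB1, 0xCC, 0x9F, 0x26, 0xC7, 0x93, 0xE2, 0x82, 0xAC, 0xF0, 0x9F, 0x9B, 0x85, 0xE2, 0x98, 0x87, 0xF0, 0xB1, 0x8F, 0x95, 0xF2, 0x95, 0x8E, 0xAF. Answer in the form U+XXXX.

Offset 0: leading byte 0xC2 = 11000010 → 2-byte char #1 = C2 B1.
Offset 2: leading byte 0xCC = 11001100 → 2-byte char #2 = CC 9F.
Offset 4: leading byte 0x26 = 00100110 → 1-byte char #3 = 26.
Offset 5: leading byte 0xC7 = 11000111 → 2-byte char #4 = C7 93.
Offset 7: leading byte 0xE2 = 11100010 → 3-byte char #5 = E2 82 AC.
Offset 10: leading byte 0xF0 = 11110000 → 4-byte char #6 = F0 9F 9B 85.
Offset 14: leading byte 0xE2 = 11100010 → 3-byte char #7 = E2 98 87.
Offset 17: leading byte 0xF0 = 11110000 → 4-byte char #8 = F0 B1 8F 95.
Offset 21: leading byte 0xF2 = 11110010 → 4-byte char #9 = F2 95 8E AF.
Leading byte 0xF2 = 11110010 matches 11110xxx → 4-byte sequence.
Byte 1: 0xF2 = 11110010, payload 010 (3 bits).
Byte 2: 0x95 = 10010101 (10xxxxxx ✓), payload 010101.
Byte 3: 0x8E = 10001110 (10xxxxxx ✓), payload 001110.
Byte 4: 0xAF = 10101111 (10xxxxxx ✓), payload 101111.
Concatenate: 010010101001110101111 = 0x953AF (21 bits → U+953AF).

U+953AF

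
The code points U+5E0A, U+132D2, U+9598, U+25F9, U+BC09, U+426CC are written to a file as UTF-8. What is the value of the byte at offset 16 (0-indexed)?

U+5E0A → 3-byte form E5 B8 8A at offsets 0–2.
U+132D2 → 4-byte form F0 93 8B 92 at offsets 3–6.
U+9598 → 3-byte form E9 96 98 at offsets 7–9.
U+25F9 → 3-byte form E2 97 B9 at offsets 10–12.
U+BC09 → 3-byte form EB B0 89 at offsets 13–15.
U+426CC → 4-byte form F1 82 9B 8C at offsets 16–19.
Offset 16 falls in char 6's range; it's byte 1 of F1 82 9B 8C = 0xF1.

0xF1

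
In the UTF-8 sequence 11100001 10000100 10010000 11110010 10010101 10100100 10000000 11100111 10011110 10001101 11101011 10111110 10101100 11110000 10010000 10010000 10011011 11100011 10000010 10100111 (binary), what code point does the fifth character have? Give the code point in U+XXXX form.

U+1041B

Offset 0: leading byte 0xE1 = 11100001 → 3-byte char #1 = E1 84 90.
Offset 3: leading byte 0xF2 = 11110010 → 4-byte char #2 = F2 95 A4 80.
Offset 7: leading byte 0xE7 = 11100111 → 3-byte char #3 = E7 9E 8D.
Offset 10: leading byte 0xEB = 11101011 → 3-byte char #4 = EB BE AC.
Offset 13: leading byte 0xF0 = 11110000 → 4-byte char #5 = F0 90 90 9B.
Leading byte 0xF0 = 11110000 matches 11110xxx → 4-byte sequence.
Byte 1: 0xF0 = 11110000, payload 000 (3 bits).
Byte 2: 0x90 = 10010000 (10xxxxxx ✓), payload 010000.
Byte 3: 0x90 = 10010000 (10xxxxxx ✓), payload 010000.
Byte 4: 0x9B = 10011011 (10xxxxxx ✓), payload 011011.
Concatenate: 000010000010000011011 = 0x1041B (21 bits → U+1041B).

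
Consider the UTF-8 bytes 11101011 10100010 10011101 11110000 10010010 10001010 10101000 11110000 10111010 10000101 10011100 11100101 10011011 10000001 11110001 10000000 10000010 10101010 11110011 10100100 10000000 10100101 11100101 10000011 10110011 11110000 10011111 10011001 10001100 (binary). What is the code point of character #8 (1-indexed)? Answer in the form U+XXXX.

U+1F64C

Offset 0: leading byte 0xEB = 11101011 → 3-byte char #1 = EB A2 9D.
Offset 3: leading byte 0xF0 = 11110000 → 4-byte char #2 = F0 92 8A A8.
Offset 7: leading byte 0xF0 = 11110000 → 4-byte char #3 = F0 BA 85 9C.
Offset 11: leading byte 0xE5 = 11100101 → 3-byte char #4 = E5 9B 81.
Offset 14: leading byte 0xF1 = 11110001 → 4-byte char #5 = F1 80 82 AA.
Offset 18: leading byte 0xF3 = 11110011 → 4-byte char #6 = F3 A4 80 A5.
Offset 22: leading byte 0xE5 = 11100101 → 3-byte char #7 = E5 83 B3.
Offset 25: leading byte 0xF0 = 11110000 → 4-byte char #8 = F0 9F 99 8C.
Leading byte 0xF0 = 11110000 matches 11110xxx → 4-byte sequence.
Byte 1: 0xF0 = 11110000, payload 000 (3 bits).
Byte 2: 0x9F = 10011111 (10xxxxxx ✓), payload 011111.
Byte 3: 0x99 = 10011001 (10xxxxxx ✓), payload 011001.
Byte 4: 0x8C = 10001100 (10xxxxxx ✓), payload 001100.
Concatenate: 000011111011001001100 = 0x1F64C (21 bits → U+1F64C).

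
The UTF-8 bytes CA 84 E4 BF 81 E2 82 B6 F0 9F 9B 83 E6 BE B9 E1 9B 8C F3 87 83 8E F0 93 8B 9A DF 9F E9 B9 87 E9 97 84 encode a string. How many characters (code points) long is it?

11

Byte at offset 0: 0xCA = 11001010 → 2-byte char (#1). Advance 2.
Byte at offset 2: 0xE4 = 11100100 → 3-byte char (#2). Advance 3.
Byte at offset 5: 0xE2 = 11100010 → 3-byte char (#3). Advance 3.
Byte at offset 8: 0xF0 = 11110000 → 4-byte char (#4). Advance 4.
Byte at offset 12: 0xE6 = 11100110 → 3-byte char (#5). Advance 3.
Byte at offset 15: 0xE1 = 11100001 → 3-byte char (#6). Advance 3.
Byte at offset 18: 0xF3 = 11110011 → 4-byte char (#7). Advance 4.
Byte at offset 22: 0xF0 = 11110000 → 4-byte char (#8). Advance 4.
Byte at offset 26: 0xDF = 11011111 → 2-byte char (#9). Advance 2.
Byte at offset 28: 0xE9 = 11101001 → 3-byte char (#10). Advance 3.
Byte at offset 31: 0xE9 = 11101001 → 3-byte char (#11). Advance 3.
Reached end at offset 34 after 11 code points.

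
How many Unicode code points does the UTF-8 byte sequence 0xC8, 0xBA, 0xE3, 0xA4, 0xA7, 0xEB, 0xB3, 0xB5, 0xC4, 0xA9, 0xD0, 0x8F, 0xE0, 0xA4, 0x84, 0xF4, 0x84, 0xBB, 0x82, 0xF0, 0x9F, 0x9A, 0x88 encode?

Byte at offset 0: 0xC8 = 11001000 → 2-byte char (#1). Advance 2.
Byte at offset 2: 0xE3 = 11100011 → 3-byte char (#2). Advance 3.
Byte at offset 5: 0xEB = 11101011 → 3-byte char (#3). Advance 3.
Byte at offset 8: 0xC4 = 11000100 → 2-byte char (#4). Advance 2.
Byte at offset 10: 0xD0 = 11010000 → 2-byte char (#5). Advance 2.
Byte at offset 12: 0xE0 = 11100000 → 3-byte char (#6). Advance 3.
Byte at offset 15: 0xF4 = 11110100 → 4-byte char (#7). Advance 4.
Byte at offset 19: 0xF0 = 11110000 → 4-byte char (#8). Advance 4.
Reached end at offset 23 after 8 code points.

8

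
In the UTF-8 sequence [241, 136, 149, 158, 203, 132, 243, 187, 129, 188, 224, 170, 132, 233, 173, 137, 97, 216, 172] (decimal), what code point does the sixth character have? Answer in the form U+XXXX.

U+0061

Offset 0: leading byte 0xF1 = 11110001 → 4-byte char #1 = F1 88 95 9E.
Offset 4: leading byte 0xCB = 11001011 → 2-byte char #2 = CB 84.
Offset 6: leading byte 0xF3 = 11110011 → 4-byte char #3 = F3 BB 81 BC.
Offset 10: leading byte 0xE0 = 11100000 → 3-byte char #4 = E0 AA 84.
Offset 13: leading byte 0xE9 = 11101001 → 3-byte char #5 = E9 AD 89.
Offset 16: leading byte 0x61 = 01100001 → 1-byte char #6 = 61.
Leading byte 0x61 = 01100001 matches 0xxxxxxx → 1-byte sequence.
Byte 1: 0x61 = 01100001, payload 1100001 (7 bits).
Concatenate: 1100001 = 0x61 (7 bits → U+0061).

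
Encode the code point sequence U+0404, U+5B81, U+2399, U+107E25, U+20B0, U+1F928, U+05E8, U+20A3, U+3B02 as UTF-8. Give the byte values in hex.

D0 84 E5 AE 81 E2 8E 99 F4 87 B8 A5 E2 82 B0 F0 9F A4 A8 D7 A8 E2 82 A3 E3 AC 82

U+0404: 2-byte form → D0 84.
U+5B81: 3-byte form → E5 AE 81.
U+2399: 3-byte form → E2 8E 99.
U+107E25: 4-byte form → F4 87 B8 A5.
U+20B0: 3-byte form → E2 82 B0.
U+1F928: 4-byte form → F0 9F A4 A8.
U+05E8: 2-byte form → D7 A8.
U+20A3: 3-byte form → E2 82 A3.
U+3B02: 3-byte form → E3 AC 82.
Concatenated (27 bytes): D0 84 E5 AE 81 E2 8E 99 F4 87 B8 A5 E2 82 B0 F0 9F A4 A8 D7 A8 E2 82 A3 E3 AC 82.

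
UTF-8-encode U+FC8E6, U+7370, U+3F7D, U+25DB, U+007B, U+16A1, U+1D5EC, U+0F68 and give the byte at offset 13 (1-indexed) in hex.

0x9B

1-indexed offset 13 is 0-indexed offset 12.
U+FC8E6 → 4-byte form F3 BC A3 A6 at offsets 0–3.
U+7370 → 3-byte form E7 8D B0 at offsets 4–6.
U+3F7D → 3-byte form E3 BD BD at offsets 7–9.
U+25DB → 3-byte form E2 97 9B at offsets 10–12.
Offset 12 falls in char 4's range; it's byte 3 of E2 97 9B = 0x9B.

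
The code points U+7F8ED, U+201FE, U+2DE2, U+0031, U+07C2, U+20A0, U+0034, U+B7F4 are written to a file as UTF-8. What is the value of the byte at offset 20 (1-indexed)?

1-indexed offset 20 is 0-indexed offset 19.
U+7F8ED → 4-byte form F1 BF A3 AD at offsets 0–3.
U+201FE → 4-byte form F0 A0 87 BE at offsets 4–7.
U+2DE2 → 3-byte form E2 B7 A2 at offsets 8–10.
U+0031 → 1-byte form 31 at offsets 11–11.
U+07C2 → 2-byte form DF 82 at offsets 12–13.
U+20A0 → 3-byte form E2 82 A0 at offsets 14–16.
U+0034 → 1-byte form 34 at offsets 17–17.
U+B7F4 → 3-byte form EB 9F B4 at offsets 18–20.
Offset 19 falls in char 8's range; it's byte 2 of EB 9F B4 = 0x9F.

0x9F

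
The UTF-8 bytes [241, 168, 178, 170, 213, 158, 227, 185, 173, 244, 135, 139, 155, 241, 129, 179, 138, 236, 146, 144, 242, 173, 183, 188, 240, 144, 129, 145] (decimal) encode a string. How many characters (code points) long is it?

Byte at offset 0: 0xF1 = 11110001 → 4-byte char (#1). Advance 4.
Byte at offset 4: 0xD5 = 11010101 → 2-byte char (#2). Advance 2.
Byte at offset 6: 0xE3 = 11100011 → 3-byte char (#3). Advance 3.
Byte at offset 9: 0xF4 = 11110100 → 4-byte char (#4). Advance 4.
Byte at offset 13: 0xF1 = 11110001 → 4-byte char (#5). Advance 4.
Byte at offset 17: 0xEC = 11101100 → 3-byte char (#6). Advance 3.
Byte at offset 20: 0xF2 = 11110010 → 4-byte char (#7). Advance 4.
Byte at offset 24: 0xF0 = 11110000 → 4-byte char (#8). Advance 4.
Reached end at offset 28 after 8 code points.

8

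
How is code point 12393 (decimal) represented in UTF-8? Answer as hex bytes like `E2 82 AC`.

U+3069 = 0x3069 = 12393 decimal. In range U+0800–U+FFFF → 3-byte form: 1110xxxx 10xxxxxx 10xxxxxx.
Binary (16 bits): 0011000001101001.
Split 4+6+6: 0011 | 000001 | 101001.
Byte 1: 11100011 = 0xE3.
Byte 2: 10000001 = 0x81.
Byte 3: 10101001 = 0xA9.

E3 81 A9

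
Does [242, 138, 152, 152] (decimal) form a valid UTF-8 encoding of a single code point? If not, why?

valid

Leading byte 0xF2 = 11110010 → 4-byte form.
Continuation bytes 0x8A=10001010, 0x98=10011000, 0x98=10011000 all match 10xxxxxx.
Decoded value 0x8A618 is ≥ 0x10000 (shortest form) and not a surrogate.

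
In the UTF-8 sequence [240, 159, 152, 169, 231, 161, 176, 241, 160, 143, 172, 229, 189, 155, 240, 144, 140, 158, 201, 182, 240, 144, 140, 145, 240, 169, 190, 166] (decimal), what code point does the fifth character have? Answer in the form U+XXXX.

U+1031E

Offset 0: leading byte 0xF0 = 11110000 → 4-byte char #1 = F0 9F 98 A9.
Offset 4: leading byte 0xE7 = 11100111 → 3-byte char #2 = E7 A1 B0.
Offset 7: leading byte 0xF1 = 11110001 → 4-byte char #3 = F1 A0 8F AC.
Offset 11: leading byte 0xE5 = 11100101 → 3-byte char #4 = E5 BD 9B.
Offset 14: leading byte 0xF0 = 11110000 → 4-byte char #5 = F0 90 8C 9E.
Leading byte 0xF0 = 11110000 matches 11110xxx → 4-byte sequence.
Byte 1: 0xF0 = 11110000, payload 000 (3 bits).
Byte 2: 0x90 = 10010000 (10xxxxxx ✓), payload 010000.
Byte 3: 0x8C = 10001100 (10xxxxxx ✓), payload 001100.
Byte 4: 0x9E = 10011110 (10xxxxxx ✓), payload 011110.
Concatenate: 000010000001100011110 = 0x1031E (21 bits → U+1031E).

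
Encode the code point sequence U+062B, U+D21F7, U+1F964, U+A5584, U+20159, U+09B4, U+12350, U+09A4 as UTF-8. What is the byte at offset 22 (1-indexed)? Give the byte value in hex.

0xF0

1-indexed offset 22 is 0-indexed offset 21.
U+062B → 2-byte form D8 AB at offsets 0–1.
U+D21F7 → 4-byte form F3 92 87 B7 at offsets 2–5.
U+1F964 → 4-byte form F0 9F A5 A4 at offsets 6–9.
U+A5584 → 4-byte form F2 A5 96 84 at offsets 10–13.
U+20159 → 4-byte form F0 A0 85 99 at offsets 14–17.
U+09B4 → 3-byte form E0 A6 B4 at offsets 18–20.
U+12350 → 4-byte form F0 92 8D 90 at offsets 21–24.
Offset 21 falls in char 7's range; it's byte 1 of F0 92 8D 90 = 0xF0.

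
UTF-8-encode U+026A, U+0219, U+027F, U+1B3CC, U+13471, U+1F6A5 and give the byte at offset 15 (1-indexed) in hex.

0xF0

1-indexed offset 15 is 0-indexed offset 14.
U+026A → 2-byte form C9 AA at offsets 0–1.
U+0219 → 2-byte form C8 99 at offsets 2–3.
U+027F → 2-byte form C9 BF at offsets 4–5.
U+1B3CC → 4-byte form F0 9B 8F 8C at offsets 6–9.
U+13471 → 4-byte form F0 93 91 B1 at offsets 10–13.
U+1F6A5 → 4-byte form F0 9F 9A A5 at offsets 14–17.
Offset 14 falls in char 6's range; it's byte 1 of F0 9F 9A A5 = 0xF0.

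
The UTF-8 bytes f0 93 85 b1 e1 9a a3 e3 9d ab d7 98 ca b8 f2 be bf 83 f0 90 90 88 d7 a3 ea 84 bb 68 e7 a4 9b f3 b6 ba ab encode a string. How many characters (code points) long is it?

12

Byte at offset 0: 0xF0 = 11110000 → 4-byte char (#1). Advance 4.
Byte at offset 4: 0xE1 = 11100001 → 3-byte char (#2). Advance 3.
Byte at offset 7: 0xE3 = 11100011 → 3-byte char (#3). Advance 3.
Byte at offset 10: 0xD7 = 11010111 → 2-byte char (#4). Advance 2.
Byte at offset 12: 0xCA = 11001010 → 2-byte char (#5). Advance 2.
Byte at offset 14: 0xF2 = 11110010 → 4-byte char (#6). Advance 4.
Byte at offset 18: 0xF0 = 11110000 → 4-byte char (#7). Advance 4.
Byte at offset 22: 0xD7 = 11010111 → 2-byte char (#8). Advance 2.
Byte at offset 24: 0xEA = 11101010 → 3-byte char (#9). Advance 3.
Byte at offset 27: 0x68 = 01101000 → 1-byte char (#10). Advance 1.
Byte at offset 28: 0xE7 = 11100111 → 3-byte char (#11). Advance 3.
Byte at offset 31: 0xF3 = 11110011 → 4-byte char (#12). Advance 4.
Reached end at offset 35 after 12 code points.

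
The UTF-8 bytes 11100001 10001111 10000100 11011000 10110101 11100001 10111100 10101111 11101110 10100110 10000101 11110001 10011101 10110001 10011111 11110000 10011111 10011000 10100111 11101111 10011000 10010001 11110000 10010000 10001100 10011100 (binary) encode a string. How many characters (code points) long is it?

8

Byte at offset 0: 0xE1 = 11100001 → 3-byte char (#1). Advance 3.
Byte at offset 3: 0xD8 = 11011000 → 2-byte char (#2). Advance 2.
Byte at offset 5: 0xE1 = 11100001 → 3-byte char (#3). Advance 3.
Byte at offset 8: 0xEE = 11101110 → 3-byte char (#4). Advance 3.
Byte at offset 11: 0xF1 = 11110001 → 4-byte char (#5). Advance 4.
Byte at offset 15: 0xF0 = 11110000 → 4-byte char (#6). Advance 4.
Byte at offset 19: 0xEF = 11101111 → 3-byte char (#7). Advance 3.
Byte at offset 22: 0xF0 = 11110000 → 4-byte char (#8). Advance 4.
Reached end at offset 26 after 8 code points.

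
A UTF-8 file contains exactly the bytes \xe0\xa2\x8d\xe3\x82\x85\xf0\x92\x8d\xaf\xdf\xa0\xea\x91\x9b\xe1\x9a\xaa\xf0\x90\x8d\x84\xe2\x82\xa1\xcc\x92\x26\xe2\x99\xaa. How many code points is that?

11

Byte at offset 0: 0xE0 = 11100000 → 3-byte char (#1). Advance 3.
Byte at offset 3: 0xE3 = 11100011 → 3-byte char (#2). Advance 3.
Byte at offset 6: 0xF0 = 11110000 → 4-byte char (#3). Advance 4.
Byte at offset 10: 0xDF = 11011111 → 2-byte char (#4). Advance 2.
Byte at offset 12: 0xEA = 11101010 → 3-byte char (#5). Advance 3.
Byte at offset 15: 0xE1 = 11100001 → 3-byte char (#6). Advance 3.
Byte at offset 18: 0xF0 = 11110000 → 4-byte char (#7). Advance 4.
Byte at offset 22: 0xE2 = 11100010 → 3-byte char (#8). Advance 3.
Byte at offset 25: 0xCC = 11001100 → 2-byte char (#9). Advance 2.
Byte at offset 27: 0x26 = 00100110 → 1-byte char (#10). Advance 1.
Byte at offset 28: 0xE2 = 11100010 → 3-byte char (#11). Advance 3.
Reached end at offset 31 after 11 code points.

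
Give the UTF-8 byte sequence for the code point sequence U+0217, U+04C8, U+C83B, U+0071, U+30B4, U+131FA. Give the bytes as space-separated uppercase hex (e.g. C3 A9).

C8 97 D3 88 EC A0 BB 71 E3 82 B4 F0 93 87 BA

U+0217: 2-byte form → C8 97.
U+04C8: 2-byte form → D3 88.
U+C83B: 3-byte form → EC A0 BB.
U+0071: 1-byte form → 71.
U+30B4: 3-byte form → E3 82 B4.
U+131FA: 4-byte form → F0 93 87 BA.
Concatenated (15 bytes): C8 97 D3 88 EC A0 BB 71 E3 82 B4 F0 93 87 BA.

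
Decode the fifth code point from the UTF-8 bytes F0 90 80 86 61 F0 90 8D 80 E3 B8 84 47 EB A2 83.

U+0047

Offset 0: leading byte 0xF0 = 11110000 → 4-byte char #1 = F0 90 80 86.
Offset 4: leading byte 0x61 = 01100001 → 1-byte char #2 = 61.
Offset 5: leading byte 0xF0 = 11110000 → 4-byte char #3 = F0 90 8D 80.
Offset 9: leading byte 0xE3 = 11100011 → 3-byte char #4 = E3 B8 84.
Offset 12: leading byte 0x47 = 01000111 → 1-byte char #5 = 47.
Leading byte 0x47 = 01000111 matches 0xxxxxxx → 1-byte sequence.
Byte 1: 0x47 = 01000111, payload 1000111 (7 bits).
Concatenate: 1000111 = 0x47 (7 bits → U+0047).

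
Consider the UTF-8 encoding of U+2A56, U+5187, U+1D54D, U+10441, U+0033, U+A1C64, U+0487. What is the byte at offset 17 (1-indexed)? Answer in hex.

0xA1

1-indexed offset 17 is 0-indexed offset 16.
U+2A56 → 3-byte form E2 A9 96 at offsets 0–2.
U+5187 → 3-byte form E5 86 87 at offsets 3–5.
U+1D54D → 4-byte form F0 9D 95 8D at offsets 6–9.
U+10441 → 4-byte form F0 90 91 81 at offsets 10–13.
U+0033 → 1-byte form 33 at offsets 14–14.
U+A1C64 → 4-byte form F2 A1 B1 A4 at offsets 15–18.
Offset 16 falls in char 6's range; it's byte 2 of F2 A1 B1 A4 = 0xA1.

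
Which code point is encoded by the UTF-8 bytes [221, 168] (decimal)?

Leading byte 0xDD = 11011101 matches 110xxxxx → 2-byte sequence.
Byte 1: 0xDD = 11011101, payload 11101 (5 bits).
Byte 2: 0xA8 = 10101000 (10xxxxxx ✓), payload 101000.
Concatenate: 11101101000 = 0x768 (11 bits → U+0768).

U+0768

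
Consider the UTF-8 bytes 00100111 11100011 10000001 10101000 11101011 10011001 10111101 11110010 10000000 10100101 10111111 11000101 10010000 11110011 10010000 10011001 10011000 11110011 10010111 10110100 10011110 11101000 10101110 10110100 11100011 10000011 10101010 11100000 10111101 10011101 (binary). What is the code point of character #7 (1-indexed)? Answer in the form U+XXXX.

Offset 0: leading byte 0x27 = 00100111 → 1-byte char #1 = 27.
Offset 1: leading byte 0xE3 = 11100011 → 3-byte char #2 = E3 81 A8.
Offset 4: leading byte 0xEB = 11101011 → 3-byte char #3 = EB 99 BD.
Offset 7: leading byte 0xF2 = 11110010 → 4-byte char #4 = F2 80 A5 BF.
Offset 11: leading byte 0xC5 = 11000101 → 2-byte char #5 = C5 90.
Offset 13: leading byte 0xF3 = 11110011 → 4-byte char #6 = F3 90 99 98.
Offset 17: leading byte 0xF3 = 11110011 → 4-byte char #7 = F3 97 B4 9E.
Leading byte 0xF3 = 11110011 matches 11110xxx → 4-byte sequence.
Byte 1: 0xF3 = 11110011, payload 011 (3 bits).
Byte 2: 0x97 = 10010111 (10xxxxxx ✓), payload 010111.
Byte 3: 0xB4 = 10110100 (10xxxxxx ✓), payload 110100.
Byte 4: 0x9E = 10011110 (10xxxxxx ✓), payload 011110.
Concatenate: 011010111110100011110 = 0xD7D1E (21 bits → U+D7D1E).

U+D7D1E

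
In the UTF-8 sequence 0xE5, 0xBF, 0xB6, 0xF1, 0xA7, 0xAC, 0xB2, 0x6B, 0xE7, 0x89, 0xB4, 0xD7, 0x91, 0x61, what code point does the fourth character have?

Offset 0: leading byte 0xE5 = 11100101 → 3-byte char #1 = E5 BF B6.
Offset 3: leading byte 0xF1 = 11110001 → 4-byte char #2 = F1 A7 AC B2.
Offset 7: leading byte 0x6B = 01101011 → 1-byte char #3 = 6B.
Offset 8: leading byte 0xE7 = 11100111 → 3-byte char #4 = E7 89 B4.
Leading byte 0xE7 = 11100111 matches 1110xxxx → 3-byte sequence.
Byte 1: 0xE7 = 11100111, payload 0111 (4 bits).
Byte 2: 0x89 = 10001001 (10xxxxxx ✓), payload 001001.
Byte 3: 0xB4 = 10110100 (10xxxxxx ✓), payload 110100.
Concatenate: 0111001001110100 = 0x7274 (16 bits → U+7274).

U+7274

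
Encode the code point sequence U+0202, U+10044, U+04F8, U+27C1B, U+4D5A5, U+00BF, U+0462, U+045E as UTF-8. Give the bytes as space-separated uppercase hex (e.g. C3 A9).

C8 82 F0 90 81 84 D3 B8 F0 A7 B0 9B F1 8D 96 A5 C2 BF D1 A2 D1 9E

U+0202: 2-byte form → C8 82.
U+10044: 4-byte form → F0 90 81 84.
U+04F8: 2-byte form → D3 B8.
U+27C1B: 4-byte form → F0 A7 B0 9B.
U+4D5A5: 4-byte form → F1 8D 96 A5.
U+00BF: 2-byte form → C2 BF.
U+0462: 2-byte form → D1 A2.
U+045E: 2-byte form → D1 9E.
Concatenated (22 bytes): C8 82 F0 90 81 84 D3 B8 F0 A7 B0 9B F1 8D 96 A5 C2 BF D1 A2 D1 9E.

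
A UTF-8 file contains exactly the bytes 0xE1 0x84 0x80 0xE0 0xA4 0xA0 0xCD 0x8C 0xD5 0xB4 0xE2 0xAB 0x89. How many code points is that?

Byte at offset 0: 0xE1 = 11100001 → 3-byte char (#1). Advance 3.
Byte at offset 3: 0xE0 = 11100000 → 3-byte char (#2). Advance 3.
Byte at offset 6: 0xCD = 11001101 → 2-byte char (#3). Advance 2.
Byte at offset 8: 0xD5 = 11010101 → 2-byte char (#4). Advance 2.
Byte at offset 10: 0xE2 = 11100010 → 3-byte char (#5). Advance 3.
Reached end at offset 13 after 5 code points.

5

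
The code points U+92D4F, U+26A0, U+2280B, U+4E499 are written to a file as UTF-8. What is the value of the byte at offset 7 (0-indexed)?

U+92D4F → 4-byte form F2 92 B5 8F at offsets 0–3.
U+26A0 → 3-byte form E2 9A A0 at offsets 4–6.
U+2280B → 4-byte form F0 A2 A0 8B at offsets 7–10.
Offset 7 falls in char 3's range; it's byte 1 of F0 A2 A0 8B = 0xF0.

0xF0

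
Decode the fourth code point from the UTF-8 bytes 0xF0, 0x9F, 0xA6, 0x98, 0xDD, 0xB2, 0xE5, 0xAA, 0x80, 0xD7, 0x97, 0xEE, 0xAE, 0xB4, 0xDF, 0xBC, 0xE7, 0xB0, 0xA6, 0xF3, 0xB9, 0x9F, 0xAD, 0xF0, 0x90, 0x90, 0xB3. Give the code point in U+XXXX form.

Offset 0: leading byte 0xF0 = 11110000 → 4-byte char #1 = F0 9F A6 98.
Offset 4: leading byte 0xDD = 11011101 → 2-byte char #2 = DD B2.
Offset 6: leading byte 0xE5 = 11100101 → 3-byte char #3 = E5 AA 80.
Offset 9: leading byte 0xD7 = 11010111 → 2-byte char #4 = D7 97.
Leading byte 0xD7 = 11010111 matches 110xxxxx → 2-byte sequence.
Byte 1: 0xD7 = 11010111, payload 10111 (5 bits).
Byte 2: 0x97 = 10010111 (10xxxxxx ✓), payload 010111.
Concatenate: 10111010111 = 0x5D7 (11 bits → U+05D7).

U+05D7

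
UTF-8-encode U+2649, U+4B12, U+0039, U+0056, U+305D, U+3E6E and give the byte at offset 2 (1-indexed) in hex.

0x99

1-indexed offset 2 is 0-indexed offset 1.
U+2649 → 3-byte form E2 99 89 at offsets 0–2.
Offset 1 falls in char 1's range; it's byte 2 of E2 99 89 = 0x99.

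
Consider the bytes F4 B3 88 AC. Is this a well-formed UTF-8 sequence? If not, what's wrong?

Leading byte 0xF4 = 11110100 → 4-byte form.
Payload = 0x13322C, which exceeds U+10FFFF, the maximum Unicode code point. (Leading bytes F5–FF, or F4 followed by ≥ 0x90, are invalid.)

invalid (encodes a value above U+10FFFF)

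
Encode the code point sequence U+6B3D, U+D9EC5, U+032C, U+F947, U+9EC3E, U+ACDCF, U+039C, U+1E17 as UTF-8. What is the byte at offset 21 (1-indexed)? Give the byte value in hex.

0xCE

1-indexed offset 21 is 0-indexed offset 20.
U+6B3D → 3-byte form E6 AC BD at offsets 0–2.
U+D9EC5 → 4-byte form F3 99 BB 85 at offsets 3–6.
U+032C → 2-byte form CC AC at offsets 7–8.
U+F947 → 3-byte form EF A5 87 at offsets 9–11.
U+9EC3E → 4-byte form F2 9E B0 BE at offsets 12–15.
U+ACDCF → 4-byte form F2 AC B7 8F at offsets 16–19.
U+039C → 2-byte form CE 9C at offsets 20–21.
Offset 20 falls in char 7's range; it's byte 1 of CE 9C = 0xCE.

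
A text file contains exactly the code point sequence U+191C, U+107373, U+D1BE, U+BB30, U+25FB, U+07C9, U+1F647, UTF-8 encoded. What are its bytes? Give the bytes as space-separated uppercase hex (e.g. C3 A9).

E1 A4 9C F4 87 8D B3 ED 86 BE EB AC B0 E2 97 BB DF 89 F0 9F 99 87

U+191C: 3-byte form → E1 A4 9C.
U+107373: 4-byte form → F4 87 8D B3.
U+D1BE: 3-byte form → ED 86 BE.
U+BB30: 3-byte form → EB AC B0.
U+25FB: 3-byte form → E2 97 BB.
U+07C9: 2-byte form → DF 89.
U+1F647: 4-byte form → F0 9F 99 87.
Concatenated (22 bytes): E1 A4 9C F4 87 8D B3 ED 86 BE EB AC B0 E2 97 BB DF 89 F0 9F 99 87.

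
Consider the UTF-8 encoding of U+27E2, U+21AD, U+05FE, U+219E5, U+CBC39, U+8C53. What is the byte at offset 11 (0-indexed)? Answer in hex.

0xA5

U+27E2 → 3-byte form E2 9F A2 at offsets 0–2.
U+21AD → 3-byte form E2 86 AD at offsets 3–5.
U+05FE → 2-byte form D7 BE at offsets 6–7.
U+219E5 → 4-byte form F0 A1 A7 A5 at offsets 8–11.
Offset 11 falls in char 4's range; it's byte 4 of F0 A1 A7 A5 = 0xA5.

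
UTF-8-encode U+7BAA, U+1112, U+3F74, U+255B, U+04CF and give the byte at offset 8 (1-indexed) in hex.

1-indexed offset 8 is 0-indexed offset 7.
U+7BAA → 3-byte form E7 AE AA at offsets 0–2.
U+1112 → 3-byte form E1 84 92 at offsets 3–5.
U+3F74 → 3-byte form E3 BD B4 at offsets 6–8.
Offset 7 falls in char 3's range; it's byte 2 of E3 BD B4 = 0xBD.

0xBD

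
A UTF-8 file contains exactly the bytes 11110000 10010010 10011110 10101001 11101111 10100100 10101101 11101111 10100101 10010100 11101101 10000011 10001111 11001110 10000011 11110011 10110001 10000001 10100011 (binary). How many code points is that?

6

Byte at offset 0: 0xF0 = 11110000 → 4-byte char (#1). Advance 4.
Byte at offset 4: 0xEF = 11101111 → 3-byte char (#2). Advance 3.
Byte at offset 7: 0xEF = 11101111 → 3-byte char (#3). Advance 3.
Byte at offset 10: 0xED = 11101101 → 3-byte char (#4). Advance 3.
Byte at offset 13: 0xCE = 11001110 → 2-byte char (#5). Advance 2.
Byte at offset 15: 0xF3 = 11110011 → 4-byte char (#6). Advance 4.
Reached end at offset 19 after 6 code points.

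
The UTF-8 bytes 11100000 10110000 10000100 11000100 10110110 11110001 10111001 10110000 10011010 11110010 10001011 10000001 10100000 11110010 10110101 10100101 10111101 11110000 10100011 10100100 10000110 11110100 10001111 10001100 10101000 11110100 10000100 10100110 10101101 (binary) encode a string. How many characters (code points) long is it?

Byte at offset 0: 0xE0 = 11100000 → 3-byte char (#1). Advance 3.
Byte at offset 3: 0xC4 = 11000100 → 2-byte char (#2). Advance 2.
Byte at offset 5: 0xF1 = 11110001 → 4-byte char (#3). Advance 4.
Byte at offset 9: 0xF2 = 11110010 → 4-byte char (#4). Advance 4.
Byte at offset 13: 0xF2 = 11110010 → 4-byte char (#5). Advance 4.
Byte at offset 17: 0xF0 = 11110000 → 4-byte char (#6). Advance 4.
Byte at offset 21: 0xF4 = 11110100 → 4-byte char (#7). Advance 4.
Byte at offset 25: 0xF4 = 11110100 → 4-byte char (#8). Advance 4.
Reached end at offset 29 after 8 code points.

8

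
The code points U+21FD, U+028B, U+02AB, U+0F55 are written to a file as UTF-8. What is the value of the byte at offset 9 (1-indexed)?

1-indexed offset 9 is 0-indexed offset 8.
U+21FD → 3-byte form E2 87 BD at offsets 0–2.
U+028B → 2-byte form CA 8B at offsets 3–4.
U+02AB → 2-byte form CA AB at offsets 5–6.
U+0F55 → 3-byte form E0 BD 95 at offsets 7–9.
Offset 8 falls in char 4's range; it's byte 2 of E0 BD 95 = 0xBD.

0xBD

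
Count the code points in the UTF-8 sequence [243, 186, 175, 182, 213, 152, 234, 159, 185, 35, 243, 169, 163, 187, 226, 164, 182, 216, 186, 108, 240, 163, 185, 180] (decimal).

Byte at offset 0: 0xF3 = 11110011 → 4-byte char (#1). Advance 4.
Byte at offset 4: 0xD5 = 11010101 → 2-byte char (#2). Advance 2.
Byte at offset 6: 0xEA = 11101010 → 3-byte char (#3). Advance 3.
Byte at offset 9: 0x23 = 00100011 → 1-byte char (#4). Advance 1.
Byte at offset 10: 0xF3 = 11110011 → 4-byte char (#5). Advance 4.
Byte at offset 14: 0xE2 = 11100010 → 3-byte char (#6). Advance 3.
Byte at offset 17: 0xD8 = 11011000 → 2-byte char (#7). Advance 2.
Byte at offset 19: 0x6C = 01101100 → 1-byte char (#8). Advance 1.
Byte at offset 20: 0xF0 = 11110000 → 4-byte char (#9). Advance 4.
Reached end at offset 24 after 9 code points.

9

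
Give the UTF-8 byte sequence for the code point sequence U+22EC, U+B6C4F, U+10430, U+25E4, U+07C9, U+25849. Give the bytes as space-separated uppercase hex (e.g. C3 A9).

U+22EC: 3-byte form → E2 8B AC.
U+B6C4F: 4-byte form → F2 B6 B1 8F.
U+10430: 4-byte form → F0 90 90 B0.
U+25E4: 3-byte form → E2 97 A4.
U+07C9: 2-byte form → DF 89.
U+25849: 4-byte form → F0 A5 A1 89.
Concatenated (20 bytes): E2 8B AC F2 B6 B1 8F F0 90 90 B0 E2 97 A4 DF 89 F0 A5 A1 89.

E2 8B AC F2 B6 B1 8F F0 90 90 B0 E2 97 A4 DF 89 F0 A5 A1 89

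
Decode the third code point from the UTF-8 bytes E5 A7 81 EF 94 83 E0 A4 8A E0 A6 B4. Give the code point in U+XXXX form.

U+090A

Offset 0: leading byte 0xE5 = 11100101 → 3-byte char #1 = E5 A7 81.
Offset 3: leading byte 0xEF = 11101111 → 3-byte char #2 = EF 94 83.
Offset 6: leading byte 0xE0 = 11100000 → 3-byte char #3 = E0 A4 8A.
Leading byte 0xE0 = 11100000 matches 1110xxxx → 3-byte sequence.
Byte 1: 0xE0 = 11100000, payload 0000 (4 bits).
Byte 2: 0xA4 = 10100100 (10xxxxxx ✓), payload 100100.
Byte 3: 0x8A = 10001010 (10xxxxxx ✓), payload 001010.
Concatenate: 0000100100001010 = 0x90A (16 bits → U+090A).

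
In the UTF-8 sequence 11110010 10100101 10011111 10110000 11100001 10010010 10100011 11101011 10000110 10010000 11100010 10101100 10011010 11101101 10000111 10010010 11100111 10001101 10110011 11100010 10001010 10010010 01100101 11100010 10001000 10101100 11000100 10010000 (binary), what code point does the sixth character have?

U+7373

Offset 0: leading byte 0xF2 = 11110010 → 4-byte char #1 = F2 A5 9F B0.
Offset 4: leading byte 0xE1 = 11100001 → 3-byte char #2 = E1 92 A3.
Offset 7: leading byte 0xEB = 11101011 → 3-byte char #3 = EB 86 90.
Offset 10: leading byte 0xE2 = 11100010 → 3-byte char #4 = E2 AC 9A.
Offset 13: leading byte 0xED = 11101101 → 3-byte char #5 = ED 87 92.
Offset 16: leading byte 0xE7 = 11100111 → 3-byte char #6 = E7 8D B3.
Leading byte 0xE7 = 11100111 matches 1110xxxx → 3-byte sequence.
Byte 1: 0xE7 = 11100111, payload 0111 (4 bits).
Byte 2: 0x8D = 10001101 (10xxxxxx ✓), payload 001101.
Byte 3: 0xB3 = 10110011 (10xxxxxx ✓), payload 110011.
Concatenate: 0111001101110011 = 0x7373 (16 bits → U+7373).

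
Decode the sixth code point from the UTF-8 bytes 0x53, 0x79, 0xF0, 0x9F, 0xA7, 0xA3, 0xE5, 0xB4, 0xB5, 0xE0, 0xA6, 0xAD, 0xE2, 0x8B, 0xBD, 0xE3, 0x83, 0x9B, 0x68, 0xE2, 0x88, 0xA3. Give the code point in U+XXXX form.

Offset 0: leading byte 0x53 = 01010011 → 1-byte char #1 = 53.
Offset 1: leading byte 0x79 = 01111001 → 1-byte char #2 = 79.
Offset 2: leading byte 0xF0 = 11110000 → 4-byte char #3 = F0 9F A7 A3.
Offset 6: leading byte 0xE5 = 11100101 → 3-byte char #4 = E5 B4 B5.
Offset 9: leading byte 0xE0 = 11100000 → 3-byte char #5 = E0 A6 AD.
Offset 12: leading byte 0xE2 = 11100010 → 3-byte char #6 = E2 8B BD.
Leading byte 0xE2 = 11100010 matches 1110xxxx → 3-byte sequence.
Byte 1: 0xE2 = 11100010, payload 0010 (4 bits).
Byte 2: 0x8B = 10001011 (10xxxxxx ✓), payload 001011.
Byte 3: 0xBD = 10111101 (10xxxxxx ✓), payload 111101.
Concatenate: 0010001011111101 = 0x22FD (16 bits → U+22FD).

U+22FD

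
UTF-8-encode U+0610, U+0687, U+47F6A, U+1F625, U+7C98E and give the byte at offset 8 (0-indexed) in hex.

0xF0

U+0610 → 2-byte form D8 90 at offsets 0–1.
U+0687 → 2-byte form DA 87 at offsets 2–3.
U+47F6A → 4-byte form F1 87 BD AA at offsets 4–7.
U+1F625 → 4-byte form F0 9F 98 A5 at offsets 8–11.
Offset 8 falls in char 4's range; it's byte 1 of F0 9F 98 A5 = 0xF0.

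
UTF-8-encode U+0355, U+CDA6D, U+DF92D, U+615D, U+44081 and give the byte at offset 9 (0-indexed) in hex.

0xAD

U+0355 → 2-byte form CD 95 at offsets 0–1.
U+CDA6D → 4-byte form F3 8D A9 AD at offsets 2–5.
U+DF92D → 4-byte form F3 9F A4 AD at offsets 6–9.
Offset 9 falls in char 3's range; it's byte 4 of F3 9F A4 AD = 0xAD.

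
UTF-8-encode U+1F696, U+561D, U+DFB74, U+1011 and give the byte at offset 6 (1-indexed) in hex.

0x98

1-indexed offset 6 is 0-indexed offset 5.
U+1F696 → 4-byte form F0 9F 9A 96 at offsets 0–3.
U+561D → 3-byte form E5 98 9D at offsets 4–6.
Offset 5 falls in char 2's range; it's byte 2 of E5 98 9D = 0x98.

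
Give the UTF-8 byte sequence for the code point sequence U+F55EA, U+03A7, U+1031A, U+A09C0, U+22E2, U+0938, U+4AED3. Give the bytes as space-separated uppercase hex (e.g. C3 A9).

U+F55EA: 4-byte form → F3 B5 97 AA.
U+03A7: 2-byte form → CE A7.
U+1031A: 4-byte form → F0 90 8C 9A.
U+A09C0: 4-byte form → F2 A0 A7 80.
U+22E2: 3-byte form → E2 8B A2.
U+0938: 3-byte form → E0 A4 B8.
U+4AED3: 4-byte form → F1 8A BB 93.
Concatenated (24 bytes): F3 B5 97 AA CE A7 F0 90 8C 9A F2 A0 A7 80 E2 8B A2 E0 A4 B8 F1 8A BB 93.

F3 B5 97 AA CE A7 F0 90 8C 9A F2 A0 A7 80 E2 8B A2 E0 A4 B8 F1 8A BB 93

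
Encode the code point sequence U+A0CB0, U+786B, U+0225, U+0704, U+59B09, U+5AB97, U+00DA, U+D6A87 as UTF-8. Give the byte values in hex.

F2 A0 B2 B0 E7 A1 AB C8 A5 DC 84 F1 99 AC 89 F1 9A AE 97 C3 9A F3 96 AA 87

U+A0CB0: 4-byte form → F2 A0 B2 B0.
U+786B: 3-byte form → E7 A1 AB.
U+0225: 2-byte form → C8 A5.
U+0704: 2-byte form → DC 84.
U+59B09: 4-byte form → F1 99 AC 89.
U+5AB97: 4-byte form → F1 9A AE 97.
U+00DA: 2-byte form → C3 9A.
U+D6A87: 4-byte form → F3 96 AA 87.
Concatenated (25 bytes): F2 A0 B2 B0 E7 A1 AB C8 A5 DC 84 F1 99 AC 89 F1 9A AE 97 C3 9A F3 96 AA 87.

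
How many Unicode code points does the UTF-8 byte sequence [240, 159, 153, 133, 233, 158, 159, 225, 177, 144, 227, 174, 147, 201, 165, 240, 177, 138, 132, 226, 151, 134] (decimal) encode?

Byte at offset 0: 0xF0 = 11110000 → 4-byte char (#1). Advance 4.
Byte at offset 4: 0xE9 = 11101001 → 3-byte char (#2). Advance 3.
Byte at offset 7: 0xE1 = 11100001 → 3-byte char (#3). Advance 3.
Byte at offset 10: 0xE3 = 11100011 → 3-byte char (#4). Advance 3.
Byte at offset 13: 0xC9 = 11001001 → 2-byte char (#5). Advance 2.
Byte at offset 15: 0xF0 = 11110000 → 4-byte char (#6). Advance 4.
Byte at offset 19: 0xE2 = 11100010 → 3-byte char (#7). Advance 3.
Reached end at offset 22 after 7 code points.

7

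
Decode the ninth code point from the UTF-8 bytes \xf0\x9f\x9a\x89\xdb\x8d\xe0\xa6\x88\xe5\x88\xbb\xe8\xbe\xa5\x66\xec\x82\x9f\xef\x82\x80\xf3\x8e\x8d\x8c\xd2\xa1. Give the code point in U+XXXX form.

Offset 0: leading byte 0xF0 = 11110000 → 4-byte char #1 = F0 9F 9A 89.
Offset 4: leading byte 0xDB = 11011011 → 2-byte char #2 = DB 8D.
Offset 6: leading byte 0xE0 = 11100000 → 3-byte char #3 = E0 A6 88.
Offset 9: leading byte 0xE5 = 11100101 → 3-byte char #4 = E5 88 BB.
Offset 12: leading byte 0xE8 = 11101000 → 3-byte char #5 = E8 BE A5.
Offset 15: leading byte 0x66 = 01100110 → 1-byte char #6 = 66.
Offset 16: leading byte 0xEC = 11101100 → 3-byte char #7 = EC 82 9F.
Offset 19: leading byte 0xEF = 11101111 → 3-byte char #8 = EF 82 80.
Offset 22: leading byte 0xF3 = 11110011 → 4-byte char #9 = F3 8E 8D 8C.
Leading byte 0xF3 = 11110011 matches 11110xxx → 4-byte sequence.
Byte 1: 0xF3 = 11110011, payload 011 (3 bits).
Byte 2: 0x8E = 10001110 (10xxxxxx ✓), payload 001110.
Byte 3: 0x8D = 10001101 (10xxxxxx ✓), payload 001101.
Byte 4: 0x8C = 10001100 (10xxxxxx ✓), payload 001100.
Concatenate: 011001110001101001100 = 0xCE34C (21 bits → U+CE34C).

U+CE34C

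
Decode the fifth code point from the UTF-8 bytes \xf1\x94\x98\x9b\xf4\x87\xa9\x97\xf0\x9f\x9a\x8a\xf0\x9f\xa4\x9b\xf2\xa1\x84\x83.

U+A1103

Offset 0: leading byte 0xF1 = 11110001 → 4-byte char #1 = F1 94 98 9B.
Offset 4: leading byte 0xF4 = 11110100 → 4-byte char #2 = F4 87 A9 97.
Offset 8: leading byte 0xF0 = 11110000 → 4-byte char #3 = F0 9F 9A 8A.
Offset 12: leading byte 0xF0 = 11110000 → 4-byte char #4 = F0 9F A4 9B.
Offset 16: leading byte 0xF2 = 11110010 → 4-byte char #5 = F2 A1 84 83.
Leading byte 0xF2 = 11110010 matches 11110xxx → 4-byte sequence.
Byte 1: 0xF2 = 11110010, payload 010 (3 bits).
Byte 2: 0xA1 = 10100001 (10xxxxxx ✓), payload 100001.
Byte 3: 0x84 = 10000100 (10xxxxxx ✓), payload 000100.
Byte 4: 0x83 = 10000011 (10xxxxxx ✓), payload 000011.
Concatenate: 010100001000100000011 = 0xA1103 (21 bits → U+A1103).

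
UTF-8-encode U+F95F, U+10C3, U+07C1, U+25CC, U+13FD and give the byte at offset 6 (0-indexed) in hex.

0xDF

U+F95F → 3-byte form EF A5 9F at offsets 0–2.
U+10C3 → 3-byte form E1 83 83 at offsets 3–5.
U+07C1 → 2-byte form DF 81 at offsets 6–7.
Offset 6 falls in char 3's range; it's byte 1 of DF 81 = 0xDF.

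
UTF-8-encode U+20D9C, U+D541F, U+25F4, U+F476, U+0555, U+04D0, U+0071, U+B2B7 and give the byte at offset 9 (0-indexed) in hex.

U+20D9C → 4-byte form F0 A0 B6 9C at offsets 0–3.
U+D541F → 4-byte form F3 95 90 9F at offsets 4–7.
U+25F4 → 3-byte form E2 97 B4 at offsets 8–10.
Offset 9 falls in char 3's range; it's byte 2 of E2 97 B4 = 0x97.

0x97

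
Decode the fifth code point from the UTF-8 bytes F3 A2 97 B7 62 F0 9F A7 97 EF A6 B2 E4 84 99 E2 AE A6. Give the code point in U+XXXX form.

U+4119

Offset 0: leading byte 0xF3 = 11110011 → 4-byte char #1 = F3 A2 97 B7.
Offset 4: leading byte 0x62 = 01100010 → 1-byte char #2 = 62.
Offset 5: leading byte 0xF0 = 11110000 → 4-byte char #3 = F0 9F A7 97.
Offset 9: leading byte 0xEF = 11101111 → 3-byte char #4 = EF A6 B2.
Offset 12: leading byte 0xE4 = 11100100 → 3-byte char #5 = E4 84 99.
Leading byte 0xE4 = 11100100 matches 1110xxxx → 3-byte sequence.
Byte 1: 0xE4 = 11100100, payload 0100 (4 bits).
Byte 2: 0x84 = 10000100 (10xxxxxx ✓), payload 000100.
Byte 3: 0x99 = 10011001 (10xxxxxx ✓), payload 011001.
Concatenate: 0100000100011001 = 0x4119 (16 bits → U+4119).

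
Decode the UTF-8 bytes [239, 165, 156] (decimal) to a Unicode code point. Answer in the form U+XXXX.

U+F95C

Leading byte 0xEF = 11101111 matches 1110xxxx → 3-byte sequence.
Byte 1: 0xEF = 11101111, payload 1111 (4 bits).
Byte 2: 0xA5 = 10100101 (10xxxxxx ✓), payload 100101.
Byte 3: 0x9C = 10011100 (10xxxxxx ✓), payload 011100.
Concatenate: 1111100101011100 = 0xF95C (16 bits → U+F95C).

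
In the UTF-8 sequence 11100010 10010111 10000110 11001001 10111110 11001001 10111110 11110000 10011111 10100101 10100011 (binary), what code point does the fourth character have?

Offset 0: leading byte 0xE2 = 11100010 → 3-byte char #1 = E2 97 86.
Offset 3: leading byte 0xC9 = 11001001 → 2-byte char #2 = C9 BE.
Offset 5: leading byte 0xC9 = 11001001 → 2-byte char #3 = C9 BE.
Offset 7: leading byte 0xF0 = 11110000 → 4-byte char #4 = F0 9F A5 A3.
Leading byte 0xF0 = 11110000 matches 11110xxx → 4-byte sequence.
Byte 1: 0xF0 = 11110000, payload 000 (3 bits).
Byte 2: 0x9F = 10011111 (10xxxxxx ✓), payload 011111.
Byte 3: 0xA5 = 10100101 (10xxxxxx ✓), payload 100101.
Byte 4: 0xA3 = 10100011 (10xxxxxx ✓), payload 100011.
Concatenate: 000011111100101100011 = 0x1F963 (21 bits → U+1F963).

U+1F963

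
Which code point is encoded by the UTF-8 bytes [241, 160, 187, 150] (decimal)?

Leading byte 0xF1 = 11110001 matches 11110xxx → 4-byte sequence.
Byte 1: 0xF1 = 11110001, payload 001 (3 bits).
Byte 2: 0xA0 = 10100000 (10xxxxxx ✓), payload 100000.
Byte 3: 0xBB = 10111011 (10xxxxxx ✓), payload 111011.
Byte 4: 0x96 = 10010110 (10xxxxxx ✓), payload 010110.
Concatenate: 001100000111011010110 = 0x60ED6 (21 bits → U+60ED6).

U+60ED6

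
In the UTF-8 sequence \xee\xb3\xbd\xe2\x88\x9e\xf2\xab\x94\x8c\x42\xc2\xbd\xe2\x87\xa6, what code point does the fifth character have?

U+00BD

Offset 0: leading byte 0xEE = 11101110 → 3-byte char #1 = EE B3 BD.
Offset 3: leading byte 0xE2 = 11100010 → 3-byte char #2 = E2 88 9E.
Offset 6: leading byte 0xF2 = 11110010 → 4-byte char #3 = F2 AB 94 8C.
Offset 10: leading byte 0x42 = 01000010 → 1-byte char #4 = 42.
Offset 11: leading byte 0xC2 = 11000010 → 2-byte char #5 = C2 BD.
Leading byte 0xC2 = 11000010 matches 110xxxxx → 2-byte sequence.
Byte 1: 0xC2 = 11000010, payload 00010 (5 bits).
Byte 2: 0xBD = 10111101 (10xxxxxx ✓), payload 111101.
Concatenate: 00010111101 = 0xBD (11 bits → U+00BD).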